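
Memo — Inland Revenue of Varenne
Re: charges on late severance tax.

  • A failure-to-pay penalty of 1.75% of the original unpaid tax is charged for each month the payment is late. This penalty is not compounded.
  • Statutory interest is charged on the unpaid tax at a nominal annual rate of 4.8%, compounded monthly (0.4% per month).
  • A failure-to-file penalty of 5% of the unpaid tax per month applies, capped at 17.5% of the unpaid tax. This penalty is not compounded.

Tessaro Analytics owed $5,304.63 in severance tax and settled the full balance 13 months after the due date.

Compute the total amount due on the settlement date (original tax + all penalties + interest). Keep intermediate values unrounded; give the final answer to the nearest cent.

$7,722.30

Failure-to-file: 13 × 5% × $5,304.63 = $3,448.01…, capped at 17.5% × $5,304.63 = $928.31…
Failure-to-pay penalty = 1.75% × $5,304.63 × 13 mo = $1,206.80…
Interest: $5,304.63 × ((1 + 0.004)^13 − 1) = $5,304.63 × 0.0532665… = $282.5590…
Total = $5,304.63 + $2,135.1136… + $282.5590… = $7,722.30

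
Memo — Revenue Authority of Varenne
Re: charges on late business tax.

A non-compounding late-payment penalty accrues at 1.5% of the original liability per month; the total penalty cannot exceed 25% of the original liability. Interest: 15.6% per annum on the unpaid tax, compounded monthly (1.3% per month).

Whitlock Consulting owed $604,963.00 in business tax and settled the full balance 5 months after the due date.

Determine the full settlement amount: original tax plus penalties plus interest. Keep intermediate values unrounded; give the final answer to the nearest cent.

Penalty: 5 × 1.5% × $604,963.00 = $45,372.23… (below the 25% cap of $151,240.75)
Interest: $604,963.00 × ((1 + 0.013)^5 − 1) = $604,963.00 × 0.0667121… = $40,358.3601…
Total = $604,963.00 + $45,372.2250 + $40,358.3601… = $690,693.59

$690,693.59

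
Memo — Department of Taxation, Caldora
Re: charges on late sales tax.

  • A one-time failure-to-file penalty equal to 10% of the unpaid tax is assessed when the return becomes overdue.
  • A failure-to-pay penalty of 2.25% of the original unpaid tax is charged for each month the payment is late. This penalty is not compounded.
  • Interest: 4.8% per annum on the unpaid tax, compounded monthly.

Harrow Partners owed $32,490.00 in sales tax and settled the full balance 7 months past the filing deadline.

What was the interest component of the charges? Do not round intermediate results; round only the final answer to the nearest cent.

Interest (4.8%/yr ÷ 12 = 0.4%/month): $32,490.00 × ((1 + 0.004)^7 − 1) = $920.7097…

$920.71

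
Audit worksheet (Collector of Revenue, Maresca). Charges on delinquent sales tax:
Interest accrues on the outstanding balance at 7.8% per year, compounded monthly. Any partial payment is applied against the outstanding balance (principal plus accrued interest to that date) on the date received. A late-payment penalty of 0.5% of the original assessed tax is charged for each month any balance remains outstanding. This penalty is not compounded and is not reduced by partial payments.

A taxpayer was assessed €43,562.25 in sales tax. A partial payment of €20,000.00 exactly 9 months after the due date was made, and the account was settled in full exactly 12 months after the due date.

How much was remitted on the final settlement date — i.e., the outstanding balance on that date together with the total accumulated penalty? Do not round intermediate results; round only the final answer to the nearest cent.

€29,305.44

Monthly rate = 7.8% ÷ 12 = 0.65%
Balance at month 9: €43,562.2500 × (1 + 0.0065)^9 = €46,177.9146…
After €20,000.00 payment: €46,177.9146… − €20,000.00 = €26,177.9146…
Balance at month 12: €26,177.9146… × (1 + 0.0065)^3 = €26,691.7092…
Penalty: 12 × 0.5% × €43,562.25 = €2,613.74…
Final settlement = outstanding balance + penalty = €26,691.7092… + €2,613.74… = €29,305.44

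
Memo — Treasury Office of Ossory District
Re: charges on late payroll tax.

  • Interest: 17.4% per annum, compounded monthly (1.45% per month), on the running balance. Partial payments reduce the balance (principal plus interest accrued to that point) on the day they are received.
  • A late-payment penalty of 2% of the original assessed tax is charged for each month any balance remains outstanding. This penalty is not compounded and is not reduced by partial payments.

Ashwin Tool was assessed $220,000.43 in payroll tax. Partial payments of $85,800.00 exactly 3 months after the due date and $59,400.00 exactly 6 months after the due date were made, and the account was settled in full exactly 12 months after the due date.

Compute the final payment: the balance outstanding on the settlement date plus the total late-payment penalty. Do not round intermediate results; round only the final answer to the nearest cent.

$151,858.35

Balance at month 3: $220,000.4300 × (1 + 0.0145)^3 = $229,709.8847…
After $85,800.00 payment: $229,709.8847… − $85,800.00 = $143,909.8847…
Balance at month 6: $143,909.8847… × (1 + 0.0145)^3 = $150,261.1745…
After $59,400.00 payment: $150,261.1745… − $59,400.00 = $90,861.1745…
Balance at month 12: $90,861.1745… × (1 + 0.0145)^6 = $99,058.2508…
Penalty: 12 × 2% × $220,000.43 = $52,800.10…
Final settlement = outstanding balance + penalty = $99,058.2508… + $52,800.10… = $151,858.35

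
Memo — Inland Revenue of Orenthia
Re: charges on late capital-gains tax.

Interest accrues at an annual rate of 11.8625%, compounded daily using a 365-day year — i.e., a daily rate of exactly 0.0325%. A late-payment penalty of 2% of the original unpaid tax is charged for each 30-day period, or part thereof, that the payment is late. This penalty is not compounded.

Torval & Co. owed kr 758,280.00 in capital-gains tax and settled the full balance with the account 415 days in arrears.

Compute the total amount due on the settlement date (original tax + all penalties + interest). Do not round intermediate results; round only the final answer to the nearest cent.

kr 1,080,070.26

Penalty periods: ⌈415/30⌉ = 14; penalty = 14 × 2% × kr 758,280.00 = kr 212,318.40
Interest: kr 758,280.00 × ((1 + 0.000325)^415 − 1) = kr 758,280.00 × 0.14436865… = kr 109,471.8599…
Total = kr 758,280.00 + kr 212,318.4000 + kr 109,471.8599… = kr 1,080,070.26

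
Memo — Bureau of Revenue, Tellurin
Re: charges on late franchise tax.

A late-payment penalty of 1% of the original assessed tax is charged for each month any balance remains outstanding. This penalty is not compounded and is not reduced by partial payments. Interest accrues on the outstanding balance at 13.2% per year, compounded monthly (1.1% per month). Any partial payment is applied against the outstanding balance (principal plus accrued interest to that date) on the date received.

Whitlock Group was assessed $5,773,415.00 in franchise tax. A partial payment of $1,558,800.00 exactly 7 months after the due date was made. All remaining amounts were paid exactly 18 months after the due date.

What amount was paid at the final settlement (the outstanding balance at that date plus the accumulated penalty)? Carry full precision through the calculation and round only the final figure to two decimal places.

Balance at month 7: $5,773,415.0000 × (1 + 0.011)^7 = $6,232,910.1352…
After $1,558,800.00 payment: $6,232,910.1352… − $1,558,800.00 = $4,674,110.1352…
Balance at month 18: $4,674,110.1352… × (1 + 0.011)^11 = $5,271,833.1039…
Penalty: 18 × 1% × $5,773,415.00 = $1,039,214.70
Final settlement = outstanding balance + penalty = $5,271,833.1039… + $1,039,214.70 = $6,311,047.80

$6,311,047.80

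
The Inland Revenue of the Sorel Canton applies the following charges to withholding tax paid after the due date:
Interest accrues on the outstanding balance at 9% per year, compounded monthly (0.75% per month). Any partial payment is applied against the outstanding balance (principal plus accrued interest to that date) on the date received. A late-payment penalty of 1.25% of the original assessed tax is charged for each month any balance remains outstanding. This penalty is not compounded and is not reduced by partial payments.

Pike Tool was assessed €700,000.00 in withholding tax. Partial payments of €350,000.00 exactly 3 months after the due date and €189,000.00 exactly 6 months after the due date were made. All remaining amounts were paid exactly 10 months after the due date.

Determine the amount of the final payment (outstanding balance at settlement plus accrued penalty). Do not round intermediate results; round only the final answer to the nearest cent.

€278,280.03

Balance at month 3: €700,000.0000 × (1 + 0.0075)^3 = €715,868.4203…
After €350,000.00 payment: €715,868.4203… − €350,000.00 = €365,868.4203…
Balance at month 6: €365,868.4203… × (1 + 0.0075)^3 = €374,162.3544…
After €189,000.00 payment: €374,162.3544… − €189,000.00 = €185,162.3544…
Balance at month 10: €185,162.3544… × (1 + 0.0075)^4 = €190,780.0304…
Penalty: 10 × 1.25% × €700,000.00 = €87,500.00
Final settlement = outstanding balance + penalty = €190,780.0304… + €87,500.00 = €278,280.03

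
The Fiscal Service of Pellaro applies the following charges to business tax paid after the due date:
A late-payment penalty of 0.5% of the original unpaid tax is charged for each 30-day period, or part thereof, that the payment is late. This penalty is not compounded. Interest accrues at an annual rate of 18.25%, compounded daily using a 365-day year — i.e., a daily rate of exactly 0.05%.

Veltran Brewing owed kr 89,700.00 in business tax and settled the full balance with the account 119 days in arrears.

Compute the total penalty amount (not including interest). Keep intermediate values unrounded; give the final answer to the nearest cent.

Penalty periods: ⌈119/30⌉ = 4; penalty = 4 × 0.5% × kr 89,700.00 = kr 1,794.00

kr 1,794.00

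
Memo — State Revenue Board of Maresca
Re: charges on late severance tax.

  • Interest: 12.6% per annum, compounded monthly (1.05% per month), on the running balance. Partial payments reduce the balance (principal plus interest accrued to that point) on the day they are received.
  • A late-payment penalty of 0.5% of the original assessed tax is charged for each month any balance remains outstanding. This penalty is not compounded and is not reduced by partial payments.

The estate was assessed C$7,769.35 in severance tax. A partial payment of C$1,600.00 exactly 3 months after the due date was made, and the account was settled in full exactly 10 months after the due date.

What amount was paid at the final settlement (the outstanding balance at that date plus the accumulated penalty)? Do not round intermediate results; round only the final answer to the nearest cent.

C$7,291.87

Balance at month 3: C$7,769.3500 × (1 + 0.0105)^3 = C$8,016.6632…
After C$1,600.00 payment: C$8,016.6632… − C$1,600.00 = C$6,416.6632…
Balance at month 10: C$6,416.6632… × (1 + 0.0105)^7 = C$6,903.4069…
Penalty: 10 × 0.5% × C$7,769.35 = C$388.47…
Final settlement = outstanding balance + penalty = C$6,903.4069… + C$388.47… = C$7,291.87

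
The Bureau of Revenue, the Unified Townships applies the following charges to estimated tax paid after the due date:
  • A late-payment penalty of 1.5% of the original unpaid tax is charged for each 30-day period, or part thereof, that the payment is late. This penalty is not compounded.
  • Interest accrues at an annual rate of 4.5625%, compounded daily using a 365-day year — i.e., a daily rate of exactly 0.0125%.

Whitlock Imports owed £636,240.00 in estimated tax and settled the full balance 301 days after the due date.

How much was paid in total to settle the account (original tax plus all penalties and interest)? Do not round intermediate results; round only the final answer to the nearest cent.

Penalty periods: ⌈301/30⌉ = 11; penalty = 11 × 1.5% × £636,240.00 = £104,979.60
Interest: £636,240.00 × ((1 + 0.000125)^301 − 1) = £636,240.00 × 0.03833934… = £24,393.0218…
Total = £636,240.00 + £104,979.6000 + £24,393.0218… = £765,612.62

£765,612.62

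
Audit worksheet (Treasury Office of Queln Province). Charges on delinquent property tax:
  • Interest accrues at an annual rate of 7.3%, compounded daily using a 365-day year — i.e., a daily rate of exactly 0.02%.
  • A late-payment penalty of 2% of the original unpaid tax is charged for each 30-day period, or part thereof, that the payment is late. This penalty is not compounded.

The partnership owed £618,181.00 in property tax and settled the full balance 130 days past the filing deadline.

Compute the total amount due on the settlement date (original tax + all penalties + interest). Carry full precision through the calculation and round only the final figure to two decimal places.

£696,280.92

Penalty periods: ⌈130/30⌉ = 5; penalty = 5 × 2% × £618,181.00 = £61,818.10
Interest: £618,181.00 × ((1 + 0.0002)^130 − 1) = £618,181.00 × 0.02633828… = £16,281.8245…
Total = £618,181.00 + £61,818.1000 + £16,281.8245… = £696,280.92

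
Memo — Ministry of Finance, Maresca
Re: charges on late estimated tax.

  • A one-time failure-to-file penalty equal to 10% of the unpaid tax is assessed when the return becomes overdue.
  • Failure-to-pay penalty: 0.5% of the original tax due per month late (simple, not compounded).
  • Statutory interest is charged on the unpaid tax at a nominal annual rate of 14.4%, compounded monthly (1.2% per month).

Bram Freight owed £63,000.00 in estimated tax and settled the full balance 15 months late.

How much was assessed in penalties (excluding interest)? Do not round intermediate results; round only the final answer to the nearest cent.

Failure-to-file penalty: 10% × £63,000.00 = £6,300.00
Failure-to-pay penalty: 15 × 0.5% × £63,000.00 = £4,725.00
Total penalty = £6,300.00 + £4,725.00 = £11,025.00

£11,025.00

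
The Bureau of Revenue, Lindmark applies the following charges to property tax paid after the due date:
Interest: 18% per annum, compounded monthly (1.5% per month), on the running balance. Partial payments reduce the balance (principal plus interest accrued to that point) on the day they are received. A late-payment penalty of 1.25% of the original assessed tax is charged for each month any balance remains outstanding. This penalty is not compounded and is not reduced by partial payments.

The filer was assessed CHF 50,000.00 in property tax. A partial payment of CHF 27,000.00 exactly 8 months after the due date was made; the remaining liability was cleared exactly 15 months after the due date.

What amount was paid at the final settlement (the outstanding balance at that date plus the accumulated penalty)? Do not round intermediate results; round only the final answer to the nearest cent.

Balance at month 8: CHF 50,000.0000 × (1 + 0.015)^8 = CHF 56,324.6293…
After CHF 27,000.00 payment: CHF 56,324.6293… − CHF 27,000.00 = CHF 29,324.6293…
Balance at month 15: CHF 29,324.6293… × (1 + 0.015)^7 = CHF 32,545.7907…
Penalty: 15 × 1.25% × CHF 50,000.00 = CHF 9,375.00
Final settlement = outstanding balance + penalty = CHF 32,545.7907… + CHF 9,375.00 = CHF 41,920.79

CHF 41,920.79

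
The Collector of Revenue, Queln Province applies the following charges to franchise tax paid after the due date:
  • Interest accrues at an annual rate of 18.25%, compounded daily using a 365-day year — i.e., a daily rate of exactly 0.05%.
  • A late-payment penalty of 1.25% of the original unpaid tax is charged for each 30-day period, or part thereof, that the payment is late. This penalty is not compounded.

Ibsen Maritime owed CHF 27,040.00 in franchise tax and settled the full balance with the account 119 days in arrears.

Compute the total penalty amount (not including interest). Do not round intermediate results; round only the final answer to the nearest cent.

Penalty periods: ⌈119/30⌉ = 4; penalty = 4 × 1.25% × CHF 27,040.00 = CHF 1,352.00

CHF 1,352.00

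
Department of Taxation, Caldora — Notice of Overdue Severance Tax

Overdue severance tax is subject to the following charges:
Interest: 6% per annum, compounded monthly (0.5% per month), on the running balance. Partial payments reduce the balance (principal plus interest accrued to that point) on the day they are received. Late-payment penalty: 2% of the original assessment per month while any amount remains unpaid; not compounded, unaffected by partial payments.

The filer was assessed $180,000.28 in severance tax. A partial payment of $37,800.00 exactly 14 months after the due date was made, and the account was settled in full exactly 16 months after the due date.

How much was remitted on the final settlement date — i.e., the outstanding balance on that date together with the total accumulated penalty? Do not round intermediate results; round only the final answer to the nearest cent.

Balance at month 14: $180,000.2800 × (1 + 0.005)^14 = $193,018.1040…
After $37,800.00 payment: $193,018.1040… − $37,800.00 = $155,218.1040…
Balance at month 16: $155,218.1040… × (1 + 0.005)^2 = $156,774.1655…
Penalty: 16 × 2% × $180,000.28 = $57,600.09…
Final settlement = outstanding balance + penalty = $156,774.1655… + $57,600.09… = $214,374.26

$214,374.26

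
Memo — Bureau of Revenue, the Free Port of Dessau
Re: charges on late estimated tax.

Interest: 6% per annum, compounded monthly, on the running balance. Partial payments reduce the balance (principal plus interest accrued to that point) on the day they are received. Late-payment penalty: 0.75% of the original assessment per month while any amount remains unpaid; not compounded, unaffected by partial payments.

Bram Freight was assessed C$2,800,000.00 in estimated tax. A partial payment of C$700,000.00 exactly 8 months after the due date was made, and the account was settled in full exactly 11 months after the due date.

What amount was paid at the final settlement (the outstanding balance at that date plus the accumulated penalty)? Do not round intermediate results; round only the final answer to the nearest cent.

C$2,478,355.74

Monthly rate = 6% ÷ 12 = 0.5%
Balance at month 8: C$2,800,000.0000 × (1 + 0.005)^8 = C$2,913,979.7230…
After C$700,000.00 payment: C$2,913,979.7230… − C$700,000.00 = C$2,213,979.7230…
Balance at month 11: C$2,213,979.7230… × (1 + 0.005)^3 = C$2,247,355.7441…
Penalty: 11 × 0.75% × C$2,800,000.00 = C$231,000.00
Final settlement = outstanding balance + penalty = C$2,247,355.7441… + C$231,000.00 = C$2,478,355.74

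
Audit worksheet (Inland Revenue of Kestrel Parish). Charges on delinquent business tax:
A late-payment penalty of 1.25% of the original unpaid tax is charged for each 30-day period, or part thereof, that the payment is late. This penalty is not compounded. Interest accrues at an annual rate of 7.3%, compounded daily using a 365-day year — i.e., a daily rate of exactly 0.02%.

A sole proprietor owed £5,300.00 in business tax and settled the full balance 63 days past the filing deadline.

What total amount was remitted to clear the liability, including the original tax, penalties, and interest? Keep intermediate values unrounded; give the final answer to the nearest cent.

Penalty periods: ⌈63/30⌉ = 3; penalty = 3 × 1.25% × £5,300.00 = £198.75
Interest: £5,300.00 × ((1 + 0.0002)^63 − 1) = £5,300.00 × 0.01267844… = £67.1957…
Total = £5,300.00 + £198.7500 + £67.1957… = £5,565.95

£5,565.95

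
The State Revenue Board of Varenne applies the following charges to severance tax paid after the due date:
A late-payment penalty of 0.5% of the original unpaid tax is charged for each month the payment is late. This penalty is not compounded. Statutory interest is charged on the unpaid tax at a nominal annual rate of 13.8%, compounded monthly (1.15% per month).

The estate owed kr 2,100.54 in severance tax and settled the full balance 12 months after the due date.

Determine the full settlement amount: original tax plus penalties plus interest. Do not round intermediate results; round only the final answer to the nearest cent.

kr 2,535.50

Late-payment penalty = 0.5% × kr 2,100.54 × 12 mo = kr 126.03…
Interest: kr 2,100.54 × ((1 + 0.0115)^12 − 1) = kr 2,100.54 × 0.1470719… = kr 308.9304…
Total = kr 2,100.54 + kr 126.0324 + kr 308.9304… = kr 2,535.50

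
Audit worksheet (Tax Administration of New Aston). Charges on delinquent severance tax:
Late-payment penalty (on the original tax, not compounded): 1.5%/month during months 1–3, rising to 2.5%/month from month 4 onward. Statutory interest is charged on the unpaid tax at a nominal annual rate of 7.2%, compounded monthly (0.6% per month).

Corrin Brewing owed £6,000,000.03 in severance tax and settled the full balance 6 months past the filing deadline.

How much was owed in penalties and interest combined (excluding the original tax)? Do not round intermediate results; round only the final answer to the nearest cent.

Penalty, months 1–3: 3 × 1.5% × £6,000,000.03 = £270,000.00…
Penalty, months 4–6: 3 × 2.5% × £6,000,000.03 = £450,000.00…
Interest: £6,000,000.03 × ((1 + 0.006)^6 − 1) = £6,000,000.03 × 0.0365443… = £219,266.0380…
Penalties + interest = £720,000.0036 + £219,266.0380… = £939,266.04

£939,266.04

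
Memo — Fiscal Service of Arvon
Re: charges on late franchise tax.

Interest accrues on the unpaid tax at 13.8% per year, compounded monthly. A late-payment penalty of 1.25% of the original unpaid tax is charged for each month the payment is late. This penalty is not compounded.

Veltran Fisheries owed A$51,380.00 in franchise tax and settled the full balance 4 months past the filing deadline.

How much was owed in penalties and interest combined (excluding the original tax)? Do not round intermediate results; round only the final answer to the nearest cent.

Late-payment penalty = 1.25% × A$51,380.00 × 4 mo = A$2,569.00
Interest (13.8%/yr ÷ 12 = 1.15%/month): A$51,380.00 × ((1 + 0.0115)^4 − 1) = A$2,404.5635…
Penalties + interest = A$2,569.0000 + A$2,404.5635… = A$4,973.56

A$4,973.56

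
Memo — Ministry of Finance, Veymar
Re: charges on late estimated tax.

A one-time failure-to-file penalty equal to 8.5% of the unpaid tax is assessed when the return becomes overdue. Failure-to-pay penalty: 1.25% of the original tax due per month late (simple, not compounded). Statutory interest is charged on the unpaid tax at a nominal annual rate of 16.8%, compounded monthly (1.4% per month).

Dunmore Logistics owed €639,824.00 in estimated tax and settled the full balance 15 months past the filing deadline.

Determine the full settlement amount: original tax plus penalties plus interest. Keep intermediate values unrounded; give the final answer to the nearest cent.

Failure-to-file penalty: 8.5% × €639,824.00 = €54,385.04
Failure-to-pay penalty: 15 × 1.25% × €639,824.00 = €119,967.00
Interest: €639,824.00 × ((1 + 0.014)^15 − 1) = €639,824.00 × 0.2318826… = €148,364.0599…
Total = €639,824.00 + €174,352.0400 + €148,364.0599… = €962,540.10

€962,540.10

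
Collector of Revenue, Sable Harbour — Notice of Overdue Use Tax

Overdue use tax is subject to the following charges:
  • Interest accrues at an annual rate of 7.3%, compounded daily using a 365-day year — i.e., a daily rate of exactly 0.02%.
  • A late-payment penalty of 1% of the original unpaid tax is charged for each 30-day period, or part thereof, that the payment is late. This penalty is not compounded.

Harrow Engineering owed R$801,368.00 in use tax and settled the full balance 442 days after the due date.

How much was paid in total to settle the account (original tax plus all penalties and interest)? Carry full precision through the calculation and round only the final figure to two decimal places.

Penalty periods: ⌈442/30⌉ = 15; penalty = 15 × 1% × R$801,368.00 = R$120,205.20
Interest: R$801,368.00 × ((1 + 0.0002)^442 − 1) = R$801,368.00 × 0.09241535… = R$74,058.7033…
Total = R$801,368.00 + R$120,205.2000 + R$74,058.7033… = R$995,631.90

R$995,631.90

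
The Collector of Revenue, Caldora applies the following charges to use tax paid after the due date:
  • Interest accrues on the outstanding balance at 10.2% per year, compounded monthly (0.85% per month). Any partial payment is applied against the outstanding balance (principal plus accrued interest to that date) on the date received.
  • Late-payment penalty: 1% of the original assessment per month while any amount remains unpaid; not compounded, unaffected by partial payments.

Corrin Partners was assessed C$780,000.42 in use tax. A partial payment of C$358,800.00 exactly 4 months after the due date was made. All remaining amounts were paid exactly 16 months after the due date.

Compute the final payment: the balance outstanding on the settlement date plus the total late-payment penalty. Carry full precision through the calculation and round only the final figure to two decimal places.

Balance at month 4: C$780,000.4200 × (1 + 0.0085)^4 = C$806,860.4846…
After C$358,800.00 payment: C$806,860.4846… − C$358,800.00 = C$448,060.4846…
Balance at month 16: C$448,060.4846… × (1 + 0.0085)^12 = C$495,960.9404…
Penalty: 16 × 1% × C$780,000.42 = C$124,800.07…
Final settlement = outstanding balance + penalty = C$495,960.9404… + C$124,800.07… = C$620,761.01

C$620,761.01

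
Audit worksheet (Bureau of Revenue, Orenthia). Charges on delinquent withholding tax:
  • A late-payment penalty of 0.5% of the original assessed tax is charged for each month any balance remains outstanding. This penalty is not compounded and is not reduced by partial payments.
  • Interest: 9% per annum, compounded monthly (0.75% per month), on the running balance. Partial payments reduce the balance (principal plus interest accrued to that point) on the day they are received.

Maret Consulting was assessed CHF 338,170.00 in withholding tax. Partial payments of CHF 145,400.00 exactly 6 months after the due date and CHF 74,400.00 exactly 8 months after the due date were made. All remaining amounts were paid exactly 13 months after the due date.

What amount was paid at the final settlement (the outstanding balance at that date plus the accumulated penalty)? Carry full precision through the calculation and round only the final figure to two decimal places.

CHF 164,208.34

Balance at month 6: CHF 338,170.0000 × (1 + 0.0075)^6 = CHF 353,675.8503…
After CHF 145,400.00 payment: CHF 353,675.8503… − CHF 145,400.00 = CHF 208,275.8503…
Balance at month 8: CHF 208,275.8503… × (1 + 0.0075)^2 = CHF 211,411.7036…
After CHF 74,400.00 payment: CHF 211,411.7036… − CHF 74,400.00 = CHF 137,011.7036…
Balance at month 13: CHF 137,011.7036… × (1 + 0.0075)^5 = CHF 142,227.2918…
Penalty: 13 × 0.5% × CHF 338,170.00 = CHF 21,981.05
Final settlement = outstanding balance + penalty = CHF 142,227.2918… + CHF 21,981.05 = CHF 164,208.34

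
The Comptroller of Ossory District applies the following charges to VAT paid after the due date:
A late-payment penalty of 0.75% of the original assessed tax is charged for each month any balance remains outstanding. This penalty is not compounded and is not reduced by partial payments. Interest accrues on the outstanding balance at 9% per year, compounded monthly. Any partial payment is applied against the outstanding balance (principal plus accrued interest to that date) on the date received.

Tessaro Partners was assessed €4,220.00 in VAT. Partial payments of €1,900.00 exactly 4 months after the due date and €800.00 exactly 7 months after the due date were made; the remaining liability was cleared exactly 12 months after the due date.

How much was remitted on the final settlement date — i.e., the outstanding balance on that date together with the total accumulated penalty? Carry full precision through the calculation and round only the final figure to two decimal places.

€2,148.17

Monthly rate = 9% ÷ 12 = 0.75%
Balance at month 4: €4,220.0000 × (1 + 0.0075)^4 = €4,348.0314…
After €1,900.00 payment: €4,348.0314… − €1,900.00 = €2,448.0314…
Balance at month 7: €2,448.0314… × (1 + 0.0075)^3 = €2,503.5262…
After €800.00 payment: €2,503.5262… − €800.00 = €1,703.5262…
Balance at month 12: €1,703.5262… × (1 + 0.0075)^5 = €1,768.3739…
Penalty: 12 × 0.75% × €4,220.00 = €379.80
Final settlement = outstanding balance + penalty = €1,768.3739… + €379.80 = €2,148.17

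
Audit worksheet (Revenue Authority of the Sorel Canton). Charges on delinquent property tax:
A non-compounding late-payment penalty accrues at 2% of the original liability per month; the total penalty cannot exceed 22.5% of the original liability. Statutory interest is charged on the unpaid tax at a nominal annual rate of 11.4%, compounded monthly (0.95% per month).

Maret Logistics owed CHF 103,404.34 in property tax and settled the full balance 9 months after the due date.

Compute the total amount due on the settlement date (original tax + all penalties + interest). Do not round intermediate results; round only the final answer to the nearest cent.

Penalty: 9 × 2% × CHF 103,404.34 = CHF 18,612.78… (below the 22.5% cap of CHF 23,265.98…)
Interest: CHF 103,404.34 × ((1 + 0.0095)^9 − 1) = CHF 103,404.34 × 0.0888221… = CHF 9,184.5860…
Total = CHF 103,404.34 + CHF 18,612.7812 + CHF 9,184.5860… = CHF 131,201.71

CHF 131,201.71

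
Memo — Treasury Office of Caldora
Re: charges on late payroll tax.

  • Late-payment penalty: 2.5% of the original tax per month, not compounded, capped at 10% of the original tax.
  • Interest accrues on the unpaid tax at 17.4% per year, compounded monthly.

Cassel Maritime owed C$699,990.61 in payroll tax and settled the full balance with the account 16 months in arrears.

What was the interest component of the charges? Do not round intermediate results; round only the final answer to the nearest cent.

Interest (17.4%/yr ÷ 12 = 1.45%/month): C$699,990.61 × ((1 + 0.0145)^16 − 1) = C$181,311.9591…

C$181,311.96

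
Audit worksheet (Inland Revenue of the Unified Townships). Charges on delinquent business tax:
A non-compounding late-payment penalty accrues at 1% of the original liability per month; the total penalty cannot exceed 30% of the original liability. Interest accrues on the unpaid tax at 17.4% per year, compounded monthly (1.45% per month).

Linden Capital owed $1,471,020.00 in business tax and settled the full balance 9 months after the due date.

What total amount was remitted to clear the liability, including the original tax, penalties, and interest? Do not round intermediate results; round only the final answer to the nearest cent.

Penalty: 9 × 1% × $1,471,020.00 = $132,391.80 (below the 30% cap of $441,306.00)
Interest: $1,471,020.00 × ((1 + 0.0145)^9 − 1) = $1,471,020.00 × 0.1383307… = $203,487.2791…
Total = $1,471,020.00 + $132,391.8000 + $203,487.2791… = $1,806,899.08

$1,806,899.08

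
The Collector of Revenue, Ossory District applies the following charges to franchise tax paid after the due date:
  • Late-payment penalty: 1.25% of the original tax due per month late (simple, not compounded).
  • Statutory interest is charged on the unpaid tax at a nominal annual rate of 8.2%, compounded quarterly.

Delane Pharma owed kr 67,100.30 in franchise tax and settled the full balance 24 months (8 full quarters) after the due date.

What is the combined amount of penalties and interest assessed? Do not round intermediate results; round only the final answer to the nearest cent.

Late-payment penalty: 24 × 1.25% × kr 67,100.30 = kr 20,130.09
Interest (8.2%/yr ÷ 4 = 2.05%/quarter): kr 67,100.30 × ((1 + 0.0205)^8 − 1) = kr 11,827.2341…
Penalties + interest = kr 20,130.0900 + kr 11,827.2341… = kr 31,957.32

kr 31,957.32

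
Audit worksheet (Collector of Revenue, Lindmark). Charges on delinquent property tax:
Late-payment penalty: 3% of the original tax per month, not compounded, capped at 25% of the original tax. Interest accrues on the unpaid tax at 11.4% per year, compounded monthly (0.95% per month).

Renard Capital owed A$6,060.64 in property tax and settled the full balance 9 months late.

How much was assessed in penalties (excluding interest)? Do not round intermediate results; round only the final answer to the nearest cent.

A$1,515.16

Penalty (uncapped): 9 × 3% × A$6,060.64 = A$1,636.37…; cap = 25% × A$6,060.64 = A$1,515.16 → penalty = A$1,515.16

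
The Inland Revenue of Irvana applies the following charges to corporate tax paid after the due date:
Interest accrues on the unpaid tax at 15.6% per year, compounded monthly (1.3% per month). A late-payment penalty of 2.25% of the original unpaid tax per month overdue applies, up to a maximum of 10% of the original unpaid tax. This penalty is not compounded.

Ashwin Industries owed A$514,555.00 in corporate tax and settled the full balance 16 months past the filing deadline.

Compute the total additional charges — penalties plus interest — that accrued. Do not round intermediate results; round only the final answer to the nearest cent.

A$169,578.78

Penalty (uncapped): 16 × 2.25% × A$514,555.00 = A$185,239.80; cap = 10% × A$514,555.00 = A$51,455.50 → penalty = A$51,455.50
Interest: A$514,555.00 × ((1 + 0.013)^16 − 1) = A$514,555.00 × 0.2295640… = A$118,123.2846…
Penalties + interest = A$51,455.5000 + A$118,123.2846… = A$169,578.78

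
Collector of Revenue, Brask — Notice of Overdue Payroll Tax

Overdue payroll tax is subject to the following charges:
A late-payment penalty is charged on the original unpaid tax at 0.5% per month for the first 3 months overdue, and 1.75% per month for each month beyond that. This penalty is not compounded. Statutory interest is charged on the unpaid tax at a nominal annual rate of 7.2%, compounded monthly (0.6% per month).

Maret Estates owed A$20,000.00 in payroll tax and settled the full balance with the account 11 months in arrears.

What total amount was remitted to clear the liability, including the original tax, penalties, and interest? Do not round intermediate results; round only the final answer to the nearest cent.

Penalty, months 1–3: 3 × 0.5% × A$20,000.00 = A$300.00
Penalty, months 4–11: 8 × 1.75% × A$20,000.00 = A$2,800.00
Interest: A$20,000.00 × ((1 + 0.006)^11 − 1) = A$20,000.00 × 0.0680161… = A$1,360.3214…
Total = A$20,000.00 + A$3,100.0000 + A$1,360.3214… = A$24,460.32

A$24,460.32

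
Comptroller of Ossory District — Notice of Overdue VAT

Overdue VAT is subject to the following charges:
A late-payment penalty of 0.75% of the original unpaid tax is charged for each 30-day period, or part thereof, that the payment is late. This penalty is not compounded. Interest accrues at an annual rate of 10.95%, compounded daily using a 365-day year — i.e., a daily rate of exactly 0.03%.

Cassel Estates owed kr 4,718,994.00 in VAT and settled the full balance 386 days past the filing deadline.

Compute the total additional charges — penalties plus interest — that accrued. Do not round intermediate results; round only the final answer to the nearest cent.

kr 1,039,366.91

Penalty periods: ⌈386/30⌉ = 13; penalty = 13 × 0.75% × kr 4,718,994.00 = kr 460,101.92…
Interest: kr 4,718,994.00 × ((1 + 0.0003)^386 − 1) = kr 4,718,994.00 × 0.12275180… = kr 579,264.9933…
Penalties + interest = kr 460,101.9150 + kr 579,264.9933… = kr 1,039,366.91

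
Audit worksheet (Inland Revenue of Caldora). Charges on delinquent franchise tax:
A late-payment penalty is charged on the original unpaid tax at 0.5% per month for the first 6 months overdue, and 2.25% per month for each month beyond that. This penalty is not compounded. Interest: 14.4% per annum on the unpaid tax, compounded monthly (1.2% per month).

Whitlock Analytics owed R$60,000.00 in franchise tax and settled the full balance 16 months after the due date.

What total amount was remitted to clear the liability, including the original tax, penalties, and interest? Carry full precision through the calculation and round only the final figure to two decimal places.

Penalty, months 1–6: 6 × 0.5% × R$60,000.00 = R$1,800.00
Penalty, months 7–16: 10 × 2.25% × R$60,000.00 = R$13,500.00
Interest: R$60,000.00 × ((1 + 0.012)^16 − 1) = R$60,000.00 × 0.2102865… = R$12,617.1918…
Total = R$60,000.00 + R$15,300.0000 + R$12,617.1918… = R$87,917.19

R$87,917.19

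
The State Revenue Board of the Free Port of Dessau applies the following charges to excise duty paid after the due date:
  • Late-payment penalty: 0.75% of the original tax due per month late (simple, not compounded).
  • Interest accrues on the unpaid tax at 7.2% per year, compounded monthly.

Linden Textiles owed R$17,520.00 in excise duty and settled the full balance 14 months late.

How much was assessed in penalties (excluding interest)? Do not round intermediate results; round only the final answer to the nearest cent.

R$1,839.60

Late-payment penalty: 14 × 0.75% × R$17,520.00 = R$1,839.60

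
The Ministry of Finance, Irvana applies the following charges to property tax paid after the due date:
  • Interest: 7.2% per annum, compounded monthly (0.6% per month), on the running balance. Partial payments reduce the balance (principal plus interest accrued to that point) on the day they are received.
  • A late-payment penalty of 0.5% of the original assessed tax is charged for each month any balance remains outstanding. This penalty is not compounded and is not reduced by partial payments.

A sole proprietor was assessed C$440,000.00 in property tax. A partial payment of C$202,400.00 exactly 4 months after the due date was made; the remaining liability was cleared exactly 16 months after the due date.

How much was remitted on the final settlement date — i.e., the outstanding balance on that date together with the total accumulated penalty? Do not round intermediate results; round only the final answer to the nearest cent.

C$301,931.62

Balance at month 4: C$440,000.0000 × (1 + 0.006)^4 = C$450,655.4207…
After C$202,400.00 payment: C$450,655.4207… − C$202,400.00 = C$248,255.4207…
Balance at month 16: C$248,255.4207… × (1 + 0.006)^12 = C$266,731.6238…
Penalty: 16 × 0.5% × C$440,000.00 = C$35,200.00
Final settlement = outstanding balance + penalty = C$266,731.6238… + C$35,200.00 = C$301,931.62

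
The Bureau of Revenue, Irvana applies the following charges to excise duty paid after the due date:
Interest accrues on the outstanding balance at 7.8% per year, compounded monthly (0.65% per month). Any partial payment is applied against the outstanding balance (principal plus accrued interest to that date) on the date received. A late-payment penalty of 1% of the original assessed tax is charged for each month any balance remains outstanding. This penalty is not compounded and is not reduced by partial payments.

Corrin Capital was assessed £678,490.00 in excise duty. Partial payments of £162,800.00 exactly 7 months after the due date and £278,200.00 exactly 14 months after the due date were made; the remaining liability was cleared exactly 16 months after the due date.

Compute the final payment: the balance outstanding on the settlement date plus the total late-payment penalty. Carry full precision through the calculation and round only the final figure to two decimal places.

Balance at month 7: £678,490.0000 × (1 + 0.0065)^7 = £709,969.8494…
After £162,800.00 payment: £709,969.8494… − £162,800.00 = £547,169.8494…
Balance at month 14: £547,169.8494… × (1 + 0.0065)^7 = £572,556.8476…
After £278,200.00 payment: £572,556.8476… − £278,200.00 = £294,356.8476…
Balance at month 16: £294,356.8476… × (1 + 0.0065)^2 = £298,195.9232…
Penalty: 16 × 1% × £678,490.00 = £108,558.40
Final settlement = outstanding balance + penalty = £298,195.9232… + £108,558.40 = £406,754.32

£406,754.32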